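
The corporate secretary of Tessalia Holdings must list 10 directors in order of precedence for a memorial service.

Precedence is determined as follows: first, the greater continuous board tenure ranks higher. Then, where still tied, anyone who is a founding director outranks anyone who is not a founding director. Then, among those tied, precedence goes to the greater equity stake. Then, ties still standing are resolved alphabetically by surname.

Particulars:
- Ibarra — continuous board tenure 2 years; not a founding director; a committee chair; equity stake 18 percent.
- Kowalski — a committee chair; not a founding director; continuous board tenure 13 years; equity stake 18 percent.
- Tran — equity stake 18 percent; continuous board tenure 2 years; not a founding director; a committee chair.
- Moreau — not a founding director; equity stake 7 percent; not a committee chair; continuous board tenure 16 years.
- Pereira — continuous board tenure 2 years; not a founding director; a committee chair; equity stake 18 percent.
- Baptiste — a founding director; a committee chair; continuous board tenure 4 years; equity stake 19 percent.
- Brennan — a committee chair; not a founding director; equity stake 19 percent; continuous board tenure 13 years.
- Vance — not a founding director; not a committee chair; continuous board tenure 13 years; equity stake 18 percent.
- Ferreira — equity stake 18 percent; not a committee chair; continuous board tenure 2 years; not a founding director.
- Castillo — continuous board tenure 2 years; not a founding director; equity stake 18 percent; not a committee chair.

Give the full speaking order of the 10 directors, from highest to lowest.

Moreau, Brennan, Kowalski, Vance, Baptiste, Castillo, Ferreira, Ibarra, Pereira, Tran

By continuous board tenure (higher first): Moreau (16 years); then Brennan, Kowalski and Vance (each 13 years); then Baptiste (4 years); then Castillo, Ferreira, Ibarra, Pereira and Tran (each 2 years).
Brennan, Kowalski and Vance are each not a founding director, so the next rule applies.
Among Brennan, Kowalski and Vance, by equity stake (higher first): Brennan (19 percent) before Kowalski and Vance (18 percent).
Among Kowalski and Vance, alphabetically by surname: Kowalski before Vance.
Castillo, Ferreira, Ibarra, Pereira and Tran are each not a founding director, so the next rule applies.
Castillo, Ferreira, Ibarra, Pereira and Tran all have equity stake 18 percent, so the next rule applies.
Among Castillo, Ferreira, Ibarra, Pereira and Tran, alphabetically by surname: Castillo before Ferreira before Ibarra before Pereira before Tran.
Full order: Moreau, Brennan, Kowalski, Vance, Baptiste, Castillo, Ferreira, Ibarra, Pereira, Tran.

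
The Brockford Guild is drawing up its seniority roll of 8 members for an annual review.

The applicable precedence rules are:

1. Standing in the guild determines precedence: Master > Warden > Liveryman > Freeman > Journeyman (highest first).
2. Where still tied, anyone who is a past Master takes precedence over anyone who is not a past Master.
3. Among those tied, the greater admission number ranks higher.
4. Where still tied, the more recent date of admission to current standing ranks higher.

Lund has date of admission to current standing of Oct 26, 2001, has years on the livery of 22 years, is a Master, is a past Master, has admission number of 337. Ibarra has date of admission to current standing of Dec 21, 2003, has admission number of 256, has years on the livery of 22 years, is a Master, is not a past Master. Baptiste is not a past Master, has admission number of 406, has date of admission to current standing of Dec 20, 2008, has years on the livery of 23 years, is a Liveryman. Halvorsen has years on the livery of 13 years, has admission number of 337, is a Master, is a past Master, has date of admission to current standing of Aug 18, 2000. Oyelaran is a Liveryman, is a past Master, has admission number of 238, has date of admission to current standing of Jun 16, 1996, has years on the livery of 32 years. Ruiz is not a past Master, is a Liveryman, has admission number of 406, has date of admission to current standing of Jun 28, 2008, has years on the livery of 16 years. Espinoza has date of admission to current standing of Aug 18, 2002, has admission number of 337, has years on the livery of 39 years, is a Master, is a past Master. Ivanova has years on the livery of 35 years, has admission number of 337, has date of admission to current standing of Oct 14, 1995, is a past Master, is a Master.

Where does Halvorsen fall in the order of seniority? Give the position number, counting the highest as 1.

By standing in the guild: Espinoza, Lund, Halvorsen, Ivanova and Ibarra (Master); then Oyelaran, Baptiste and Ruiz (Liveryman).
Among Espinoza, Lund, Halvorsen, Ivanova and Ibarra, a past Master before not a past Master: Espinoza, Lund, Halvorsen and Ivanova (a past Master) before Ibarra (not a past Master).
Espinoza, Lund, Halvorsen and Ivanova all have admission number 337, so the next rule applies.
Among Espinoza, Lund, Halvorsen and Ivanova, by date of admission to current standing (later first): Espinoza (Aug 18, 2002) before Lund (Oct 26, 2001) before Halvorsen (Aug 18, 2000) before Ivanova (Oct 14, 1995).
Among Oyelaran, Baptiste and Ruiz, a past Master before not a past Master: Oyelaran (a past Master) before Baptiste and Ruiz (not a past Master).
Baptiste and Ruiz both have admission number 406, so the next rule applies.
Among Baptiste and Ruiz, by date of admission to current standing (later first): Baptiste (Dec 20, 2008) before Ruiz (Jun 28, 2008).
Order: Espinoza, Lund, Halvorsen, Ivanova, Ibarra, Oyelaran, Baptiste, Ruiz. So position 3.

3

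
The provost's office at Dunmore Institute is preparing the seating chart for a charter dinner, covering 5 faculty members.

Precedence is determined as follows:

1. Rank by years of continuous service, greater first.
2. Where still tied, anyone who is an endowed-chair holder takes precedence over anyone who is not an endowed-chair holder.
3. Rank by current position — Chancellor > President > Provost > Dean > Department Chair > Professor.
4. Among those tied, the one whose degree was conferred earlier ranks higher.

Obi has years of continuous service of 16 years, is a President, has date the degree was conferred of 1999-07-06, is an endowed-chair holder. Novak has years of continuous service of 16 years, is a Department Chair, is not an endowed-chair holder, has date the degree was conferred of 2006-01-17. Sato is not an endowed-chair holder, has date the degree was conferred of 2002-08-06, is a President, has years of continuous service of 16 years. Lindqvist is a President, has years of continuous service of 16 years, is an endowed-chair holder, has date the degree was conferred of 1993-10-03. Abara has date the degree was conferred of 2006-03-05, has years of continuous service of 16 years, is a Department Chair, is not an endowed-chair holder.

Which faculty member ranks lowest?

Abara

By years of continuous service (higher first): Lindqvist, Obi, Sato, Novak and Abara (each 16 years).
Among Lindqvist, Obi, Sato, Novak and Abara, an endowed-chair holder before not an endowed-chair holder: Lindqvist and Obi (an endowed-chair holder) before Sato, Novak and Abara (not an endowed-chair holder).
Lindqvist and Obi are each President, so the next rule applies.
Among Lindqvist and Obi, by date the degree was conferred (earlier first): Lindqvist (1993-10-03) before Obi (1999-07-06).
Among Sato, Novak and Abara, by current position: Sato (President) before Novak and Abara (Department Chair).
Among Novak and Abara, by date the degree was conferred (earlier first): Novak (2006-01-17) before Abara (2006-03-05).
Order: Lindqvist, Obi, Sato, Novak, Abara.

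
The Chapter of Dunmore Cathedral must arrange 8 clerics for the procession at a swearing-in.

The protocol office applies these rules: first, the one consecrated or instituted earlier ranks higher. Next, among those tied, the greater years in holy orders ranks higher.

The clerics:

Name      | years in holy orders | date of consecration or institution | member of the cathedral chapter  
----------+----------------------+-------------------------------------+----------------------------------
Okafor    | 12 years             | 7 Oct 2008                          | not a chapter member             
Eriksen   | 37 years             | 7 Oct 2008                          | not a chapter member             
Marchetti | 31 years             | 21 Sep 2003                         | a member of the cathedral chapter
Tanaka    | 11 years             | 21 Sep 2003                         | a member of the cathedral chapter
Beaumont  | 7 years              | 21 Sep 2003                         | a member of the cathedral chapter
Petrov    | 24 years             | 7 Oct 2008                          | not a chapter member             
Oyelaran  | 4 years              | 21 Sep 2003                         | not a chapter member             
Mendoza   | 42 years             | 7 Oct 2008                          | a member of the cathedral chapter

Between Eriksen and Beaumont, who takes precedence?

Beaumont

By date of consecration or institution (earlier first): Marchetti, Tanaka, Beaumont and Oyelaran (each 21 Sep 2003); then Mendoza, Eriksen, Petrov and Okafor (each 7 Oct 2008).
Among Marchetti, Tanaka, Beaumont and Oyelaran, by years in holy orders (higher first): Marchetti (31 years) before Tanaka (11 years) before Beaumont (7 years) before Oyelaran (4 years).
Among Mendoza, Eriksen, Petrov and Okafor, by years in holy orders (higher first): Mendoza (42 years) before Eriksen (37 years) before Petrov (24 years) before Okafor (12 years).
So Beaumont takes precedence.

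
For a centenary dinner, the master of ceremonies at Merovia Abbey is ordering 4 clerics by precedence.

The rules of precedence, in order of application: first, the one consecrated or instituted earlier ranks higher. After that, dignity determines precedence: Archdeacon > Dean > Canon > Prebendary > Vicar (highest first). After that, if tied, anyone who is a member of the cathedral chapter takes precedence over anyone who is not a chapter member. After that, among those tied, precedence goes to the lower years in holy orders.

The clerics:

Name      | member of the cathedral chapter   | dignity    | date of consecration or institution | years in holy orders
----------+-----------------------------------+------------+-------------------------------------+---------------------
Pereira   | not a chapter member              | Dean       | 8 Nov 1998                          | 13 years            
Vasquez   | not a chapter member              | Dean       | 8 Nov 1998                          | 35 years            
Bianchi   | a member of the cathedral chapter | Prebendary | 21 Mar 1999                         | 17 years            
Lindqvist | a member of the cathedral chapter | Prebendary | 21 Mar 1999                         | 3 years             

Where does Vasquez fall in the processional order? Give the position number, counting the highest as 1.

2

By date of consecration or institution (earlier first): Pereira and Vasquez (both 8 Nov 1998); then Lindqvist and Bianchi (both 21 Mar 1999).
Pereira and Vasquez are each Dean, so the next rule applies.
Pereira and Vasquez are each not a chapter member, so the next rule applies.
Among Pereira and Vasquez, by years in holy orders (lower first): Pereira (13 years) before Vasquez (35 years).
Lindqvist and Bianchi are each Prebendary, so the next rule applies.
Lindqvist and Bianchi are each a member of the cathedral chapter, so the next rule applies.
Among Lindqvist and Bianchi, by years in holy orders (lower first): Lindqvist (3 years) before Bianchi (17 years).
Order: Pereira, Vasquez, Lindqvist, Bianchi. So position 2.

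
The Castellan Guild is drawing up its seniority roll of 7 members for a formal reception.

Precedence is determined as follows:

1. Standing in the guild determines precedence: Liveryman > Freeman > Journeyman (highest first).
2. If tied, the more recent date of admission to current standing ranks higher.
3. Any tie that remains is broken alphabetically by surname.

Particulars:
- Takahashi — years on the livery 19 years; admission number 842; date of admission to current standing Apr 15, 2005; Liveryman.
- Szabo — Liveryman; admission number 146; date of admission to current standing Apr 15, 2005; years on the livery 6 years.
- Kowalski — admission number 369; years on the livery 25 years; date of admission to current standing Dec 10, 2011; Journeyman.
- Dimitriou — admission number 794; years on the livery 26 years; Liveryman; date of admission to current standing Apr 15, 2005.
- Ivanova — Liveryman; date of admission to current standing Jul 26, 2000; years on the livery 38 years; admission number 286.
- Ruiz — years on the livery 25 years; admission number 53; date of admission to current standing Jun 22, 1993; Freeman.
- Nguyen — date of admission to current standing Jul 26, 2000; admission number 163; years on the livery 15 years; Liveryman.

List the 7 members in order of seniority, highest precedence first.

By standing in the guild: Dimitriou, Szabo, Takahashi, Ivanova and Nguyen (Liveryman); then Ruiz (Freeman); then Kowalski (Journeyman).
Among Dimitriou, Szabo, Takahashi, Ivanova and Nguyen, by date of admission to current standing (later first): Dimitriou, Szabo and Takahashi (Apr 15, 2005) before Ivanova and Nguyen (Jul 26, 2000).
Among Dimitriou, Szabo and Takahashi, alphabetically by surname: Dimitriou before Szabo before Takahashi.
Among Ivanova and Nguyen, alphabetically by surname: Ivanova before Nguyen.
Full order: Dimitriou, Szabo, Takahashi, Ivanova, Nguyen, Ruiz, Kowalski.

Dimitriou, Szabo, Takahashi, Ivanova, Nguyen, Ruiz, Kowalski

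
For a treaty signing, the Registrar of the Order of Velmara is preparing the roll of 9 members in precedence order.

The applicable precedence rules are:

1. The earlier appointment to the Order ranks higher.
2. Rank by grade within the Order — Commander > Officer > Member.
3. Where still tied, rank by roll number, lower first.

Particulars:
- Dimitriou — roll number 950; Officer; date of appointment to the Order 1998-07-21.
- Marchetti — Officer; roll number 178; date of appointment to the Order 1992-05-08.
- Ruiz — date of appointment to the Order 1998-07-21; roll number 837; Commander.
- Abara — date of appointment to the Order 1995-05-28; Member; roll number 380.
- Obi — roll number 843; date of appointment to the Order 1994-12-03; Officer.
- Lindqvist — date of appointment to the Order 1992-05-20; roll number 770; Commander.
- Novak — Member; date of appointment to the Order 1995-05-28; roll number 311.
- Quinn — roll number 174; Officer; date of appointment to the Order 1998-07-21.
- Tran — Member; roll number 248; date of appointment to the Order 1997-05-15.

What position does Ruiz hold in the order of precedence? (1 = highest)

7

By date of appointment to the Order (earlier first): Marchetti (1992-05-08); then Lindqvist (1992-05-20); then Obi (1994-12-03); then Novak and Abara (both 1995-05-28); then Tran (1997-05-15); then Ruiz, Quinn and Dimitriou (each 1998-07-21).
Novak and Abara are each Member, so the next rule applies.
Among Novak and Abara, by roll number (lower first): Novak (311) before Abara (380).
Among Ruiz, Quinn and Dimitriou, by grade within the Order: Ruiz (Commander) before Quinn and Dimitriou (Officer).
Among Quinn and Dimitriou, by roll number (lower first): Quinn (174) before Dimitriou (950).
Order: Marchetti, Lindqvist, Obi, Novak, Abara, Tran, Ruiz, Quinn, Dimitriou. So position 7.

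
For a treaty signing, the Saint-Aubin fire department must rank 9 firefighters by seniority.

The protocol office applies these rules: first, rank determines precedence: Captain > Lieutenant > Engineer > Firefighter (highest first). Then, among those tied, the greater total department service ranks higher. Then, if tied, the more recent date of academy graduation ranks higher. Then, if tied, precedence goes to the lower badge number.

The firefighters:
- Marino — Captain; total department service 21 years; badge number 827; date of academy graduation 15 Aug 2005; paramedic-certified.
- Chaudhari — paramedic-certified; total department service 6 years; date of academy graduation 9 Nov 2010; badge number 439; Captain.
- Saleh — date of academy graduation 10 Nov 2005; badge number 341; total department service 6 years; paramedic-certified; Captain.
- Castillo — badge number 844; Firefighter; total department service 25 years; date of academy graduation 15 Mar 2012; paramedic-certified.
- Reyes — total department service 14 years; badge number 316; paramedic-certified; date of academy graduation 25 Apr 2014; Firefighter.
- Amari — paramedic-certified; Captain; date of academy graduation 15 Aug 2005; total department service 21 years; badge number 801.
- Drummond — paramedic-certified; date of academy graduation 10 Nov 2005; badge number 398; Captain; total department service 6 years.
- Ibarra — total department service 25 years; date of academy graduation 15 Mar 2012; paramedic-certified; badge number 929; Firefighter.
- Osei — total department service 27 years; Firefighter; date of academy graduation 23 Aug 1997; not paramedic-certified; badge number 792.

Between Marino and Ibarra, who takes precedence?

Marino

By rank: Amari, Marino, Chaudhari, Saleh and Drummond (Captain); then Osei, Castillo, Ibarra and Reyes (Firefighter).
Among Amari, Marino, Chaudhari, Saleh and Drummond, by total department service (higher first): Amari and Marino (21 years) before Chaudhari, Saleh and Drummond (6 years).
Amari and Marino both have date of academy graduation 15 Aug 2005, so the next rule applies.
Among Amari and Marino, by badge number (lower first): Amari (801) before Marino (827).
Among Chaudhari, Saleh and Drummond, by date of academy graduation (later first): Chaudhari (9 Nov 2010) before Saleh and Drummond (10 Nov 2005).
Among Saleh and Drummond, by badge number (lower first): Saleh (341) before Drummond (398).
Among Osei, Castillo, Ibarra and Reyes, by total department service (higher first): Osei (27 years) before Castillo and Ibarra (25 years) before Reyes (14 years).
Castillo and Ibarra both have date of academy graduation 15 Mar 2012, so the next rule applies.
Among Castillo and Ibarra, by badge number (lower first): Castillo (844) before Ibarra (929).
So Marino takes precedence.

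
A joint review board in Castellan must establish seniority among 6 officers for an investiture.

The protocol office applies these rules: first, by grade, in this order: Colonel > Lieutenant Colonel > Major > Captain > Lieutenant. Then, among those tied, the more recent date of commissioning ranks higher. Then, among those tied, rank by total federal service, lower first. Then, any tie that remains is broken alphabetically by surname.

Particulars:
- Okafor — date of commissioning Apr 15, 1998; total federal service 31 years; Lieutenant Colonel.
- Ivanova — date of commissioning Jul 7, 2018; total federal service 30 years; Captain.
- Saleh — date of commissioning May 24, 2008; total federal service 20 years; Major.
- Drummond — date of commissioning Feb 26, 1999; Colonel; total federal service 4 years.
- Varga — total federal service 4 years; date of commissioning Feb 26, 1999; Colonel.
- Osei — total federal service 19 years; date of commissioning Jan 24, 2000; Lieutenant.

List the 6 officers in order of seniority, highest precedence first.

By grade: Drummond and Varga (Colonel); then Okafor (Lieutenant Colonel); then Saleh (Major); then Ivanova (Captain); then Osei (Lieutenant).
Drummond and Varga both have date of commissioning Feb 26, 1999, so the next rule applies.
Drummond and Varga both have total federal service 4 years, so the next rule applies.
Among Drummond and Varga, alphabetically by surname: Drummond before Varga.
Full order: Drummond, Varga, Okafor, Saleh, Ivanova, Osei.

Drummond, Varga, Okafor, Saleh, Ivanova, Osei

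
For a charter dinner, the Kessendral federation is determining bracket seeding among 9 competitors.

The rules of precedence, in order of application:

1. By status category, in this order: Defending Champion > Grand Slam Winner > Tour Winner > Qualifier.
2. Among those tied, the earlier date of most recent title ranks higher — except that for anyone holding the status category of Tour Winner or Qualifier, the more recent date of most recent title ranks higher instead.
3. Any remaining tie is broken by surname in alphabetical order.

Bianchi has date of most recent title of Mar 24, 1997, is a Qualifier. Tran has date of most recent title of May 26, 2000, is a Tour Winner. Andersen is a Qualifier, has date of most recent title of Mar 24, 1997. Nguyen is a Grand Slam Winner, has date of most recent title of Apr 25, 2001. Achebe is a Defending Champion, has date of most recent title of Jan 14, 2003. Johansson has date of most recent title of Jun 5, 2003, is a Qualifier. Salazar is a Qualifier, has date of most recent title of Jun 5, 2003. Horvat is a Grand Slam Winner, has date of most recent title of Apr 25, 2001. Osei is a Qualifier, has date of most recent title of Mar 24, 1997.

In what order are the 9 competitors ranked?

By status category: Achebe (Defending Champion); then Horvat and Nguyen (Grand Slam Winner); then Tran (Tour Winner); then Johansson, Salazar, Andersen, Bianchi and Osei (Qualifier).
Horvat and Nguyen both have date of most recent title Apr 25, 2001, so the next rule applies.
Among Horvat and Nguyen, alphabetically by surname: Horvat before Nguyen.
Among Johansson, Salazar, Andersen, Bianchi and Osei, by date of most recent title (later first) (reversed rule for this group): Johansson and Salazar (Jun 5, 2003) before Andersen, Bianchi and Osei (Mar 24, 1997).
Among Johansson and Salazar, alphabetically by surname: Johansson before Salazar.
Among Andersen, Bianchi and Osei, alphabetically by surname: Andersen before Bianchi before Osei.
Full order: Achebe, Horvat, Nguyen, Tran, Johansson, Salazar, Andersen, Bianchi, Osei.

Achebe, Horvat, Nguyen, Tran, Johansson, Salazar, Andersen, Bianchi, Osei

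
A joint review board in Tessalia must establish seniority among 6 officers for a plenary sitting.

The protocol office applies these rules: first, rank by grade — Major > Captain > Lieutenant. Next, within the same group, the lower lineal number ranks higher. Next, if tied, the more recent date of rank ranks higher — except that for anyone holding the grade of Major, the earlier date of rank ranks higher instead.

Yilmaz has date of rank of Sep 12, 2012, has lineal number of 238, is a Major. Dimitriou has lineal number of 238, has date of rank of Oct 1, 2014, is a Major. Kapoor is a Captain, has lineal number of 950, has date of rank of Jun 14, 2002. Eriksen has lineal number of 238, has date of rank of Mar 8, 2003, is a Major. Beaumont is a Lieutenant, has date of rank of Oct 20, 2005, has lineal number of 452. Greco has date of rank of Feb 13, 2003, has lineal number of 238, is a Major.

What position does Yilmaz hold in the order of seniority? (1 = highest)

3

By grade: Greco, Eriksen, Yilmaz and Dimitriou (Major); then Kapoor (Captain); then Beaumont (Lieutenant).
Greco, Eriksen, Yilmaz and Dimitriou all have lineal number 238, so the next rule applies.
Among Greco, Eriksen, Yilmaz and Dimitriou, by date of rank (earlier first) (reversed rule for this group): Greco (Feb 13, 2003) before Eriksen (Mar 8, 2003) before Yilmaz (Sep 12, 2012) before Dimitriou (Oct 1, 2014).
Order: Greco, Eriksen, Yilmaz, Dimitriou, Kapoor, Beaumont. So position 3.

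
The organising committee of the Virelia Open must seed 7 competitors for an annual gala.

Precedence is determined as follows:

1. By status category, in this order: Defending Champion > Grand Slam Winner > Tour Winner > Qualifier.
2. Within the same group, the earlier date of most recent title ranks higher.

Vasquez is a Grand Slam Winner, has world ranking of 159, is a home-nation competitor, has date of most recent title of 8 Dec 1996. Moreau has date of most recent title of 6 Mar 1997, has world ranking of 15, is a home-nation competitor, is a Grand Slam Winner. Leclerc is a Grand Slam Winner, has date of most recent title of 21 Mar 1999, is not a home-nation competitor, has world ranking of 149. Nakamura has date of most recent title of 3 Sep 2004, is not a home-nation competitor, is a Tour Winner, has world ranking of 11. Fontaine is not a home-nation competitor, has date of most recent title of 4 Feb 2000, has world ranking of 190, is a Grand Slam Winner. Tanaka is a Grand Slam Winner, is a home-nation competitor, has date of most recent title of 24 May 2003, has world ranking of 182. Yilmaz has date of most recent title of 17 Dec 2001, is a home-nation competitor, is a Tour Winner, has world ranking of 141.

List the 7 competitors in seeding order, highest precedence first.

Vasquez, Moreau, Leclerc, Fontaine, Tanaka, Yilmaz, Nakamura

By status category: Vasquez, Moreau, Leclerc, Fontaine and Tanaka (Grand Slam Winner); then Yilmaz and Nakamura (Tour Winner).
Among Vasquez, Moreau, Leclerc, Fontaine and Tanaka, by date of most recent title (earlier first): Vasquez (8 Dec 1996) before Moreau (6 Mar 1997) before Leclerc (21 Mar 1999) before Fontaine (4 Feb 2000) before Tanaka (24 May 2003).
Among Yilmaz and Nakamura, by date of most recent title (earlier first): Yilmaz (17 Dec 2001) before Nakamura (3 Sep 2004).
Full order: Vasquez, Moreau, Leclerc, Fontaine, Tanaka, Yilmaz, Nakamura.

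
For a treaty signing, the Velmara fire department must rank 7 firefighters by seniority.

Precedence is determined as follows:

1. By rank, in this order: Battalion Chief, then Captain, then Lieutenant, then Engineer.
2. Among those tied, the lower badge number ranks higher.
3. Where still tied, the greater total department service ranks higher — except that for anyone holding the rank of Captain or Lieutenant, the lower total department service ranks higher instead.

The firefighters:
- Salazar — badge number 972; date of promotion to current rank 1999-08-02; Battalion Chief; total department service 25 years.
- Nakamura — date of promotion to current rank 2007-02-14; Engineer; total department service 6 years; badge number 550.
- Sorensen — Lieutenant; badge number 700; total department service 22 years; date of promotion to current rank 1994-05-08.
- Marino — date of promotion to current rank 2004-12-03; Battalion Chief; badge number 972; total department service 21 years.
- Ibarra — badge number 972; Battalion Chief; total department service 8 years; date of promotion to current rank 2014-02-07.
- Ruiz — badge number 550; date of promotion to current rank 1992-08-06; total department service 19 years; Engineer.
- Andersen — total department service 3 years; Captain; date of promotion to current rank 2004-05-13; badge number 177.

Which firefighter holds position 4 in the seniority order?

By rank: Salazar, Marino and Ibarra (Battalion Chief); then Andersen (Captain); then Sorensen (Lieutenant); then Ruiz and Nakamura (Engineer).
Salazar, Marino and Ibarra all have badge number 972, so the next rule applies.
Among Salazar, Marino and Ibarra, by total department service (higher first): Salazar (25 years) before Marino (21 years) before Ibarra (8 years).
Ruiz and Nakamura both have badge number 550, so the next rule applies.
Among Ruiz and Nakamura, by total department service (higher first): Ruiz (19 years) before Nakamura (6 years).
Order: Salazar, Marino, Ibarra, Andersen, Sorensen, Ruiz, Nakamura.

Andersen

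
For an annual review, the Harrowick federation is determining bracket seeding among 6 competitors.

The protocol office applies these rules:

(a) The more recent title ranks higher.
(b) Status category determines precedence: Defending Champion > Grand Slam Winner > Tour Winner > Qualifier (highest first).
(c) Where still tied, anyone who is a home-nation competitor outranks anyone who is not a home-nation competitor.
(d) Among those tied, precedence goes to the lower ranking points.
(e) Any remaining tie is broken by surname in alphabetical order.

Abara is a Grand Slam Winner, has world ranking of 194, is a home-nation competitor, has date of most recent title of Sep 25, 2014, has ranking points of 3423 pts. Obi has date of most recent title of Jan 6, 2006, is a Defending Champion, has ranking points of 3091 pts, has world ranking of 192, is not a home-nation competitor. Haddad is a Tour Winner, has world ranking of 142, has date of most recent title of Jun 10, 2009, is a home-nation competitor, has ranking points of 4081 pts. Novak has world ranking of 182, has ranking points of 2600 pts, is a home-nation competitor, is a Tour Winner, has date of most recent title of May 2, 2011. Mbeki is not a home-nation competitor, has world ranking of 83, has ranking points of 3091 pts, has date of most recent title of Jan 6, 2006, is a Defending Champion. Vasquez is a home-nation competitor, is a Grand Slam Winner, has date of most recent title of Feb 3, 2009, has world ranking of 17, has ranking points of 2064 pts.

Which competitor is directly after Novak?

By date of most recent title (later first): Abara (Sep 25, 2014); then Novak (May 2, 2011); then Haddad (Jun 10, 2009); then Vasquez (Feb 3, 2009); then Mbeki and Obi (both Jan 6, 2006).
Mbeki and Obi are each Defending Champion, so the next rule applies.
Mbeki and Obi are each not a home-nation competitor, so the next rule applies.
Mbeki and Obi both have ranking points 3091 pts, so the next rule applies.
Among Mbeki and Obi, alphabetically by surname: Mbeki before Obi.
Order: Abara, Novak, Haddad, Vasquez, Mbeki, Obi.

Haddad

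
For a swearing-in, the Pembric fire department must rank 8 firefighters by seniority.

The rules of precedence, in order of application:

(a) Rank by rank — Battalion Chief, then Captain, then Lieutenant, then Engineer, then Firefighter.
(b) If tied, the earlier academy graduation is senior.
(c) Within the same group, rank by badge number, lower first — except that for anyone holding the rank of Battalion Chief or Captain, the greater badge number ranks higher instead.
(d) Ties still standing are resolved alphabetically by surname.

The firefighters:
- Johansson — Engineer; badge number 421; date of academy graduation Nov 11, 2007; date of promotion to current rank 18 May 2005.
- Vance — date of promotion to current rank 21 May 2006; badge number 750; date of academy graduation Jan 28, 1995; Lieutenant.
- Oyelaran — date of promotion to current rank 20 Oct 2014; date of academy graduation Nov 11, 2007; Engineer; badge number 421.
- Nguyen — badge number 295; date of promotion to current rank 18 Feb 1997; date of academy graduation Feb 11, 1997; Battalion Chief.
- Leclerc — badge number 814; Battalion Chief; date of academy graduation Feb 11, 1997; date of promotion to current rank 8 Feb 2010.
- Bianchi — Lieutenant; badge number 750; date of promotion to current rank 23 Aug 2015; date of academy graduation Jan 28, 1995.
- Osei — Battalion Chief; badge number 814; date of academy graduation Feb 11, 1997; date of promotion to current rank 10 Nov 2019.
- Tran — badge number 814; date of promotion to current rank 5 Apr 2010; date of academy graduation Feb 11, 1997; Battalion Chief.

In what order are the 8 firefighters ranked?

Leclerc, Osei, Tran, Nguyen, Bianchi, Vance, Johansson, Oyelaran

By rank: Leclerc, Osei, Tran and Nguyen (Battalion Chief); then Bianchi and Vance (Lieutenant); then Johansson and Oyelaran (Engineer).
Leclerc, Osei, Tran and Nguyen all have date of academy graduation Feb 11, 1997, so the next rule applies.
Among Leclerc, Osei, Tran and Nguyen, by badge number (higher first) (reversed rule for this group): Leclerc, Osei and Tran (814) before Nguyen (295).
Among Leclerc, Osei and Tran, alphabetically by surname: Leclerc before Osei before Tran.
Bianchi and Vance both have date of academy graduation Jan 28, 1995, so the next rule applies.
Bianchi and Vance both have badge number 750, so the next rule applies.
Among Bianchi and Vance, alphabetically by surname: Bianchi before Vance.
Johansson and Oyelaran both have date of academy graduation Nov 11, 2007, so the next rule applies.
Johansson and Oyelaran both have badge number 421, so the next rule applies.
Among Johansson and Oyelaran, alphabetically by surname: Johansson before Oyelaran.
Full order: Leclerc, Osei, Tran, Nguyen, Bianchi, Vance, Johansson, Oyelaran.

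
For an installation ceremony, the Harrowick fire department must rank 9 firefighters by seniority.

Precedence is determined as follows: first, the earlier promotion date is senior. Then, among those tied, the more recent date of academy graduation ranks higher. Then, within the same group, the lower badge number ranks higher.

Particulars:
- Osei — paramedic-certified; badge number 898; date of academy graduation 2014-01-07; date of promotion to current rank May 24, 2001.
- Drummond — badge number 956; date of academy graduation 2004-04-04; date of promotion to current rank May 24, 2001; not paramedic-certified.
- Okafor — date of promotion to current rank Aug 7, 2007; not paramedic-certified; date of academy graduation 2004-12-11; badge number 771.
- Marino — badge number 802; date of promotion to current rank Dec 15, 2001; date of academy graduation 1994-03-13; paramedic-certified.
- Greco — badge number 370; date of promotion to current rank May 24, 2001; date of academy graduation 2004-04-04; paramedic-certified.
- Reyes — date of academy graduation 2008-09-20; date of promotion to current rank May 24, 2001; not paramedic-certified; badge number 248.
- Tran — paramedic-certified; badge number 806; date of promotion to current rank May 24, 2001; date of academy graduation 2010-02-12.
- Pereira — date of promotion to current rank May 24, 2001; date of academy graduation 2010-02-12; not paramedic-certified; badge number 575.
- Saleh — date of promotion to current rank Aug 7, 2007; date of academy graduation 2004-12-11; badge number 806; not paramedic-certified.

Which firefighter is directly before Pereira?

By date of promotion to current rank (earlier first): Osei, Pereira, Tran, Reyes, Greco and Drummond (each May 24, 2001); then Marino (Dec 15, 2001); then Okafor and Saleh (both Aug 7, 2007).
Among Osei, Pereira, Tran, Reyes, Greco and Drummond, by date of academy graduation (later first): Osei (2014-01-07) before Pereira and Tran (2010-02-12) before Reyes (2008-09-20) before Greco and Drummond (2004-04-04).
Among Pereira and Tran, by badge number (lower first): Pereira (575) before Tran (806).
Among Greco and Drummond, by badge number (lower first): Greco (370) before Drummond (956).
Okafor and Saleh both have date of academy graduation 2004-12-11, so the next rule applies.
Among Okafor and Saleh, by badge number (lower first): Okafor (771) before Saleh (806).
Order: Osei, Pereira, Tran, Reyes, Greco, Drummond, Marino, Okafor, Saleh.

Osei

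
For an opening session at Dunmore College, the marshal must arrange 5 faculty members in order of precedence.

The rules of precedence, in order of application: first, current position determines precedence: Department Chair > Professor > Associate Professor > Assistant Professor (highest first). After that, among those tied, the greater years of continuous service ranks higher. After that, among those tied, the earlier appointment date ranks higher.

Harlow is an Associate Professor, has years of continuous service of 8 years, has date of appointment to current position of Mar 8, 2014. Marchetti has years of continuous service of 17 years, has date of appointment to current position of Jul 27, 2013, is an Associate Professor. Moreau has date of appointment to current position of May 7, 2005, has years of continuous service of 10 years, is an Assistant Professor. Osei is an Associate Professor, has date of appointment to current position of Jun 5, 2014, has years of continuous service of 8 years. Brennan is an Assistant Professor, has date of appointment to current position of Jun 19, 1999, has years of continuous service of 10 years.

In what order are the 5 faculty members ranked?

Marchetti, Harlow, Osei, Brennan, Moreau

By current position: Marchetti, Harlow and Osei (Associate Professor); then Brennan and Moreau (Assistant Professor).
Among Marchetti, Harlow and Osei, by years of continuous service (higher first): Marchetti (17 years) before Harlow and Osei (8 years).
Among Harlow and Osei, by date of appointment to current position (earlier first): Harlow (Mar 8, 2014) before Osei (Jun 5, 2014).
Brennan and Moreau both have years of continuous service 10 years, so the next rule applies.
Among Brennan and Moreau, by date of appointment to current position (earlier first): Brennan (Jun 19, 1999) before Moreau (May 7, 2005).
Full order: Marchetti, Harlow, Osei, Brennan, Moreau.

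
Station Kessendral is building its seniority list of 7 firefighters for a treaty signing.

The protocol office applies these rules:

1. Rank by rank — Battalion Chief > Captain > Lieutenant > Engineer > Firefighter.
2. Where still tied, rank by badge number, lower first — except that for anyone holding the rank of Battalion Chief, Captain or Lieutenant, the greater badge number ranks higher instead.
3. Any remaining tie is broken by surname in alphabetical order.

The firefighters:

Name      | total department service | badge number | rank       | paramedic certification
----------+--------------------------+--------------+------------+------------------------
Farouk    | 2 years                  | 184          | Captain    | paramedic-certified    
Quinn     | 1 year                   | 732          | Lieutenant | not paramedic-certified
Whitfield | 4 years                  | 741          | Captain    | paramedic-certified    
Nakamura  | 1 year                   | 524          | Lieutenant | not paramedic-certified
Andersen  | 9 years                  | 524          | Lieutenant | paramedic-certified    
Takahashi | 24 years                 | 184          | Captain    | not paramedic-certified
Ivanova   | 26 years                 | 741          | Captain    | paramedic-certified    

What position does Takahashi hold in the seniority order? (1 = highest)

4

By rank: Ivanova, Whitfield, Farouk and Takahashi (Captain); then Quinn, Andersen and Nakamura (Lieutenant).
Among Ivanova, Whitfield, Farouk and Takahashi, by badge number (higher first) (reversed rule for this group): Ivanova and Whitfield (741) before Farouk and Takahashi (184).
Among Ivanova and Whitfield, alphabetically by surname: Ivanova before Whitfield.
Among Farouk and Takahashi, alphabetically by surname: Farouk before Takahashi.
Among Quinn, Andersen and Nakamura, by badge number (higher first) (reversed rule for this group): Quinn (732) before Andersen and Nakamura (524).
Among Andersen and Nakamura, alphabetically by surname: Andersen before Nakamura.
Order: Ivanova, Whitfield, Farouk, Takahashi, Quinn, Andersen, Nakamura. So position 4.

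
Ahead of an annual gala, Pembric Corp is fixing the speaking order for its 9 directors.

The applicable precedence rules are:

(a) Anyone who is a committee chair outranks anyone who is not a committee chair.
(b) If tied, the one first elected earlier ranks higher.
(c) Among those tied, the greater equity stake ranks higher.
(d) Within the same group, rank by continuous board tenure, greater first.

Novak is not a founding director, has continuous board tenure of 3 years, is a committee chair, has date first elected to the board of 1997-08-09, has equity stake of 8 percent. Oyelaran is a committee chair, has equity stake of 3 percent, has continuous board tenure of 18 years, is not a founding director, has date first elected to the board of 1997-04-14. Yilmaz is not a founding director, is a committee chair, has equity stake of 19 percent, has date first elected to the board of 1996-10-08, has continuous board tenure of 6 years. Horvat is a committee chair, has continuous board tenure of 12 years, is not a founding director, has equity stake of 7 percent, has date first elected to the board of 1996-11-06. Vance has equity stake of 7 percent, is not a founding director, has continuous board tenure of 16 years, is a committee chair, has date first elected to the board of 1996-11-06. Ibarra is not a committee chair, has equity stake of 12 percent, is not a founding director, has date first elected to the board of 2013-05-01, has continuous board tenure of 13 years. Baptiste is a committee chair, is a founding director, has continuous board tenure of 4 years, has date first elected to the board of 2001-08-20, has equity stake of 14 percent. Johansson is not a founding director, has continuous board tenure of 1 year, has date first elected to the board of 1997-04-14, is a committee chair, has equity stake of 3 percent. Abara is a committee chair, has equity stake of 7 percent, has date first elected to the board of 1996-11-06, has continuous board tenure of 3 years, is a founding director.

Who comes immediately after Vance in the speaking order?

By the first rule: Yilmaz, Vance, Horvat, Abara, Oyelaran, Johansson, Novak and Baptiste (each a committee chair); then Ibarra (not a committee chair).
Among Yilmaz, Vance, Horvat, Abara, Oyelaran, Johansson, Novak and Baptiste, by date first elected to the board (earlier first): Yilmaz (1996-10-08) before Vance, Horvat and Abara (1996-11-06) before Oyelaran and Johansson (1997-04-14) before Novak (1997-08-09) before Baptiste (2001-08-20).
Vance, Horvat and Abara all have equity stake 7 percent, so the next rule applies.
Among Vance, Horvat and Abara, by continuous board tenure (higher first): Vance (16 years) before Horvat (12 years) before Abara (3 years).
Oyelaran and Johansson both have equity stake 3 percent, so the next rule applies.
Among Oyelaran and Johansson, by continuous board tenure (higher first): Oyelaran (18 years) before Johansson (1 year).
Order: Yilmaz, Vance, Horvat, Abara, Oyelaran, Johansson, Novak, Baptiste, Ibarra.

Horvat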